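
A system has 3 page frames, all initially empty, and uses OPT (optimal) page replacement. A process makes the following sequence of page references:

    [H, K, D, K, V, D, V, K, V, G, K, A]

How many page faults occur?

6

H → miss, frames {H}
K → miss, frames {H,K}
D → miss, frames {H,K,D}
K → hit
V → miss, evict H, frames {K,D,V}
D → hit
V → hit
K → hit
V → hit
G → miss, evict V, frames {K,D,G}
K → hit
A → miss, evict G, frames {K,D,A}
Page faults: 6.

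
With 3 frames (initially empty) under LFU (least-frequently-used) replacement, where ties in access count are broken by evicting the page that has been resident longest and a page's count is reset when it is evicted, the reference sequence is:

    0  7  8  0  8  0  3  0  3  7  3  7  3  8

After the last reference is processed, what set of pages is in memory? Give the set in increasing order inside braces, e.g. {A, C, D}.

0: fault, frames (0)
7: fault, frames (0 7)
8: fault, frames (0 7 8)
0: hit
8: hit
0: hit
3: fault, evict 7, frames (0 8 3)
0: hit
3: hit
7: fault, evict 8, frames (0 3 7)
3: hit
7: hit
3: hit
8: fault, evict 7, frames (0 3 8)

{0, 3, 8}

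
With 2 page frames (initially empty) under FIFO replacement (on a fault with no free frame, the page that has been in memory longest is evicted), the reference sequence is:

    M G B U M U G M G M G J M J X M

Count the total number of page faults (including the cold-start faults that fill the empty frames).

M → miss, frames (M)
G → miss, frames (M G)
B → miss, evict M, frames (G B)
U → miss, evict G, frames (B U)
M → miss, evict B, frames (U M)
U → hit
G → miss, evict U, frames (M G)
M → hit
G → hit
M → hit
G → hit
J → miss, evict M, frames (G J)
M → miss, evict G, frames (J M)
J → hit
X → miss, evict J, frames (M X)
M → hit
Page faults: 9.

9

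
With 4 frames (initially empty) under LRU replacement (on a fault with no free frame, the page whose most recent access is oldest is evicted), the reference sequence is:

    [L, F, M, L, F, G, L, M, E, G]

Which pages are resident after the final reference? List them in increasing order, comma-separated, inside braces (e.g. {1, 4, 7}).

L -> fault, frames (L)
F -> fault, frames (L F)
M -> fault, frames (L F M)
L -> hit
F -> hit
G -> fault, frames (M L F G)
L -> hit
M -> hit
E -> fault, evict F, frames (G L M E)
G -> hit

{E, G, L, M}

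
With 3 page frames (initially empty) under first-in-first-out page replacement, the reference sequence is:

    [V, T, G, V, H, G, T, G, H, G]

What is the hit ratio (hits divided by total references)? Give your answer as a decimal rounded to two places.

0.60

V -> fault, frames (V)
T -> fault, frames (V T)
G -> fault, frames (V T G)
V -> hit
H -> fault, evict V, frames (T G H)
G -> hit
T -> hit
G -> hit
H -> hit
G -> hit
Hits: 6 of 10 references → 6/10 = 0.6000.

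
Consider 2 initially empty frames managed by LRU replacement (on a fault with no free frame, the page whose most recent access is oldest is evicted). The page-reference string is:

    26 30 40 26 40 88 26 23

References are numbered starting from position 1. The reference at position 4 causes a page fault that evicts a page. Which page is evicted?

pos 1: 26 -> fault, frames [26]
pos 2: 30 -> fault, frames [26, 30]
pos 3: 40 -> fault, evict 26, frames [30, 40]
pos 4: 26 -> fault, evict 30, frames [40, 26]
At position 4, page 30 is evicted.

30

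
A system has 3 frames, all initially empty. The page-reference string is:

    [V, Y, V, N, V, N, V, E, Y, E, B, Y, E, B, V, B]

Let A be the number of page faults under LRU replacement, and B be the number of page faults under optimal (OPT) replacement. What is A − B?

Under LRU: F F . F . . . F F . F . . . F . → 7 faults.
Under OPT: F F . F . . . F . . F . . . F . → 6 faults.
A − B = 7 − 6 = 1.

1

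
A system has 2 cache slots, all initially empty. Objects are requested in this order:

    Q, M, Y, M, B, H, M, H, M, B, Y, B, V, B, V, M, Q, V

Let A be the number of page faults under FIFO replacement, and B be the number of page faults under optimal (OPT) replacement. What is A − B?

Under FIFO: F F F . F F F . . F F . F F . F F F → 13 faults.
Under OPT: F F F . F F . . . F F . F . . F F . → 10 faults.
A − B = 13 − 10 = 3.

3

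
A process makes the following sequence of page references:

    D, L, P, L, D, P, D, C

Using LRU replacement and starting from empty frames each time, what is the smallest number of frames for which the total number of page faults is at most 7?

f=1: 8 faults
f=2: 6 faults
f=3: 4 faults
f=4: 4 faults
Smallest f with faults ≤ 7 is 2.

2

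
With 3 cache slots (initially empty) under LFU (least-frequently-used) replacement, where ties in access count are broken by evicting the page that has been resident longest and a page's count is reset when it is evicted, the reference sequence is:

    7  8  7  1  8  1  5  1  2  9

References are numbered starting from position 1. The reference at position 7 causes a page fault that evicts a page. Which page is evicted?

7

pos 1: 7 -> miss, frames {7}
pos 2: 8 -> miss, frames {7,8}
pos 3: 7 -> hit
pos 4: 1 -> miss, frames {7,8,1}
pos 5: 8 -> hit
pos 6: 1 -> hit
pos 7: 5 -> miss, evict 7, frames {8,1,5}
At position 7, page 7 is evicted.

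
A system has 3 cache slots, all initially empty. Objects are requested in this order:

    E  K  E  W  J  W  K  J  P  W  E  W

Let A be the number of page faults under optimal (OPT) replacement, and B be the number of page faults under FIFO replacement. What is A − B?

-1

Under OPT: F F . F F . . . F . F . → 6 faults.
Under FIFO: F F . F F . . . F . F F → 7 faults.
A − B = 6 − 7 = -1.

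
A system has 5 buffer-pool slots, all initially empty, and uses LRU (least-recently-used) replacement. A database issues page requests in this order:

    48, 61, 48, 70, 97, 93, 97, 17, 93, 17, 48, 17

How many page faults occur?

48 -> miss, frames {48}
61 -> miss, frames {48,61}
48 -> hit
70 -> miss, frames {61,48,70}
97 -> miss, frames {61,48,70,97}
93 -> miss, frames {61,48,70,97,93}
97 -> hit
17 -> miss, evict 61, frames {48,70,93,97,17}
93 -> hit
17 -> hit
48 -> hit
17 -> hit
Page faults: 6.

6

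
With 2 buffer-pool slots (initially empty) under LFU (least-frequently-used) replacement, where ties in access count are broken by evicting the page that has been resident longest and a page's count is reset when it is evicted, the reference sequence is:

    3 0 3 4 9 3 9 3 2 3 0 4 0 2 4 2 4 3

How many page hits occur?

6

3: fault, frames [3]
0: fault, frames [3, 0]
3: hit
4: fault, evict 0, frames [3, 4]
9: fault, evict 4, frames [3, 9]
3: hit
9: hit
3: hit
2: fault, evict 9, frames [3, 2]
3: hit
0: fault, evict 2, frames [3, 0]
4: fault, evict 0, frames [3, 4]
0: fault, evict 4, frames [3, 0]
2: fault, evict 0, frames [3, 2]
4: fault, evict 2, frames [3, 4]
2: fault, evict 4, frames [3, 2]
4: fault, evict 2, frames [3, 4]
3: hit
Hits: 6.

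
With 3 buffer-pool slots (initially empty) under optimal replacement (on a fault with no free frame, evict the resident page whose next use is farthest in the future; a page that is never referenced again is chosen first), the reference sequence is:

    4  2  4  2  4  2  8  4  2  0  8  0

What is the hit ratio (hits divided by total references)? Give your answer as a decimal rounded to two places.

0.67

4 -> miss, frames [4]
2 -> miss, frames [4, 2]
4 -> hit
2 -> hit
4 -> hit
2 -> hit
8 -> miss, frames [4, 2, 8]
4 -> hit
2 -> hit
0 -> miss, evict 2, frames [4, 8, 0]
8 -> hit
0 -> hit
Hits: 8 of 12 references → 8/12 = 0.6667.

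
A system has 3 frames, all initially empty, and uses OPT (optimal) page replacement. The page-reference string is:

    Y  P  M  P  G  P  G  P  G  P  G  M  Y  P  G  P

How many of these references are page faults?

Y → fault, frames [Y]
P → fault, frames [Y, P]
M → fault, frames [Y, P, M]
P → hit
G → fault, evict Y, frames [P, M, G]
P → hit
G → hit
P → hit
G → hit
P → hit
G → hit
M → hit
Y → fault, evict M, frames [P, G, Y]
P → hit
G → hit
P → hit
Page faults: 5.

5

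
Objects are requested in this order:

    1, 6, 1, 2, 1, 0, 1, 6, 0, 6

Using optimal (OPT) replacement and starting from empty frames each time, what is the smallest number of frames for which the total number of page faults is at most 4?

3

f=1: 10 faults
f=2: 5 faults
f=3: 4 faults
f=4: 4 faults
Smallest f with faults ≤ 4 is 3.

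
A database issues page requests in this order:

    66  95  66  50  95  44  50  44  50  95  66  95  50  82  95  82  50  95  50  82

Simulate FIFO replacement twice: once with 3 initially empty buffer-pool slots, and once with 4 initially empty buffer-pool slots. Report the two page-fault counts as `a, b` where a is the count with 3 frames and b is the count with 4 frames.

8, 5

3 frames: F F . F . F . . . . F F F F . . . . . . → 8 faults.
4 frames: F F . F . F . . . . . . . F . . . . . . → 5 faults.
5 < 8: adding a frame reduced faults, as is typical.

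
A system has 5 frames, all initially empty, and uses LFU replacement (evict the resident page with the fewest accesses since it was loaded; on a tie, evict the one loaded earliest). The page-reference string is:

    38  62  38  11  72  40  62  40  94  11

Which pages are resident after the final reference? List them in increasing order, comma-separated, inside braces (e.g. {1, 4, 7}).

{11, 38, 40, 62, 94}

38 → miss, frames (38)
62 → miss, frames (38 62)
38 → hit
11 → miss, frames (38 62 11)
72 → miss, frames (38 62 11 72)
40 → miss, frames (38 62 11 72 40)
62 → hit
40 → hit
94 → miss, evict 11, frames (38 62 72 40 94)
11 → miss, evict 72, frames (38 62 40 94 11)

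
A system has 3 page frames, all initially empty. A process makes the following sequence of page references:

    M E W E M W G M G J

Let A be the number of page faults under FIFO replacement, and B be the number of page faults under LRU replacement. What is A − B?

Under FIFO: F F F . . . F F . F → 6 faults.
Under LRU: F F F . . . F . . F → 5 faults.
A − B = 6 − 5 = 1.

1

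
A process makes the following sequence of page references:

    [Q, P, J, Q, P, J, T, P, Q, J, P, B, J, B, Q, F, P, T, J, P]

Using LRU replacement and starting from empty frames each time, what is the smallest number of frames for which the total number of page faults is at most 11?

4

f=1: 20 faults
f=2: 19 faults
f=3: 12 faults
f=4: 9 faults
f=5: 8 faults
f=6: 6 faults
Smallest f with faults ≤ 11 is 4.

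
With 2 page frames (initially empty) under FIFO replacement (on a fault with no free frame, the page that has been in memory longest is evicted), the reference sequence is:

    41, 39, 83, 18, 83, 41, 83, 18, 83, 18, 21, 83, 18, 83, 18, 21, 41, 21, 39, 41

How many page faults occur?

41 → miss, frames {41}
39 → miss, frames {41,39}
83 → miss, evict 41, frames {39,83}
18 → miss, evict 39, frames {83,18}
83 → hit
41 → miss, evict 83, frames {18,41}
83 → miss, evict 18, frames {41,83}
18 → miss, evict 41, frames {83,18}
83 → hit
18 → hit
21 → miss, evict 83, frames {18,21}
83 → miss, evict 18, frames {21,83}
18 → miss, evict 21, frames {83,18}
83 → hit
18 → hit
21 → miss, evict 83, frames {18,21}
41 → miss, evict 18, frames {21,41}
21 → hit
39 → miss, evict 21, frames {41,39}
41 → hit
Page faults: 13.

13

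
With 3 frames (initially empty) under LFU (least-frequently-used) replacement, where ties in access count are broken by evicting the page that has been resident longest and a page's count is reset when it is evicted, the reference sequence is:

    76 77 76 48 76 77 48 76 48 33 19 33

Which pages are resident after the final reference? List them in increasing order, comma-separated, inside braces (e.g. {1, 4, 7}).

76 → miss, frames (76)
77 → miss, frames (76 77)
76 → hit
48 → miss, frames (76 77 48)
76 → hit
77 → hit
48 → hit
76 → hit
48 → hit
33 → miss, evict 77, frames (76 48 33)
19 → miss, evict 33, frames (76 48 19)
33 → miss, evict 19, frames (76 48 33)

{33, 48, 76}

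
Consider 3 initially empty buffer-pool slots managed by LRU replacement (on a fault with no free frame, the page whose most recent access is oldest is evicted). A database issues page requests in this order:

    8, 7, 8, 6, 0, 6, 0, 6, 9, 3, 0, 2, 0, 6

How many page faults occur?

8 -> miss, frames {8}
7 -> miss, frames {8,7}
8 -> hit
6 -> miss, frames {7,8,6}
0 -> miss, evict 7, frames {8,6,0}
6 -> hit
0 -> hit
6 -> hit
9 -> miss, evict 8, frames {0,6,9}
3 -> miss, evict 0, frames {6,9,3}
0 -> miss, evict 6, frames {9,3,0}
2 -> miss, evict 9, frames {3,0,2}
0 -> hit
6 -> miss, evict 3, frames {2,0,6}
Page faults: 9.

9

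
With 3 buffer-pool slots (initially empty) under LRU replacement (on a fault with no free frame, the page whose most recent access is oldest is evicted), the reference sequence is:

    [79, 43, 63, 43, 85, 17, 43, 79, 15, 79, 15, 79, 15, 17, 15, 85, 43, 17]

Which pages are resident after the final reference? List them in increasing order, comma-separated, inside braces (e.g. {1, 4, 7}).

{17, 43, 85}

79 → miss, frames (79)
43 → miss, frames (79 43)
63 → miss, frames (79 43 63)
43 → hit
85 → miss, evict 79, frames (63 43 85)
17 → miss, evict 63, frames (43 85 17)
43 → hit
79 → miss, evict 85, frames (17 43 79)
15 → miss, evict 17, frames (43 79 15)
79 → hit
15 → hit
79 → hit
15 → hit
17 → miss, evict 43, frames (79 15 17)
15 → hit
85 → miss, evict 79, frames (17 15 85)
43 → miss, evict 17, frames (15 85 43)
17 → miss, evict 15, frames (85 43 17)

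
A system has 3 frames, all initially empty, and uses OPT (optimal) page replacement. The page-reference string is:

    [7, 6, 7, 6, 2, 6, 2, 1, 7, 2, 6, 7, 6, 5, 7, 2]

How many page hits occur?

10

7 -> fault, frames [7]
6 -> fault, frames [7, 6]
7 -> hit
6 -> hit
2 -> fault, frames [7, 6, 2]
6 -> hit
2 -> hit
1 -> fault, evict 6, frames [7, 2, 1]
7 -> hit
2 -> hit
6 -> fault, evict 1, frames [7, 2, 6]
7 -> hit
6 -> hit
5 -> fault, evict 6, frames [7, 2, 5]
7 -> hit
2 -> hit
Hits: 10.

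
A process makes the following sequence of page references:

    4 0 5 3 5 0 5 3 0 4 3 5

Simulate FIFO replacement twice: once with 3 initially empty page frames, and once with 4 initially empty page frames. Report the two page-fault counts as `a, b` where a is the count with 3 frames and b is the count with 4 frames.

5, 4

3 frames: F F F F . . . . . F . . → 5 faults.
4 frames: F F F F . . . . . . . . → 4 faults.
4 < 5: adding a frame reduced faults, as is typical.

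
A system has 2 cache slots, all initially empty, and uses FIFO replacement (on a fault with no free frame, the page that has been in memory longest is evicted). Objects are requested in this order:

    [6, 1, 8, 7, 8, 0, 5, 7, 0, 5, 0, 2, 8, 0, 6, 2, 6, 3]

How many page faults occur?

6 -> fault, frames (6)
1 -> fault, frames (6 1)
8 -> fault, evict 6, frames (1 8)
7 -> fault, evict 1, frames (8 7)
8 -> hit
0 -> fault, evict 8, frames (7 0)
5 -> fault, evict 7, frames (0 5)
7 -> fault, evict 0, frames (5 7)
0 -> fault, evict 5, frames (7 0)
5 -> fault, evict 7, frames (0 5)
0 -> hit
2 -> fault, evict 0, frames (5 2)
8 -> fault, evict 5, frames (2 8)
0 -> fault, evict 2, frames (8 0)
6 -> fault, evict 8, frames (0 6)
2 -> fault, evict 0, frames (6 2)
6 -> hit
3 -> fault, evict 6, frames (2 3)
Page faults: 15.

15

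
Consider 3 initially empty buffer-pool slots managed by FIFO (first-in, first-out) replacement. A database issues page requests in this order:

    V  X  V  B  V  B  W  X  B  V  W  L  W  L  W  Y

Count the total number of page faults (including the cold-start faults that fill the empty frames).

V → fault, frames {V}
X → fault, frames {V,X}
V → hit
B → fault, frames {V,X,B}
V → hit
B → hit
W → fault, evict V, frames {X,B,W}
X → hit
B → hit
V → fault, evict X, frames {B,W,V}
W → hit
L → fault, evict B, frames {W,V,L}
W → hit
L → hit
W → hit
Y → fault, evict W, frames {V,L,Y}
Page faults: 7.

7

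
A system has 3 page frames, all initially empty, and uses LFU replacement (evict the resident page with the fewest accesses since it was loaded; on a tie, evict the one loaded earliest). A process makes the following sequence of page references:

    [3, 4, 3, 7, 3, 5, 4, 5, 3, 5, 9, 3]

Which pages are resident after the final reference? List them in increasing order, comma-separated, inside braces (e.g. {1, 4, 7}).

3: fault, frames (3)
4: fault, frames (3 4)
3: hit
7: fault, frames (3 4 7)
3: hit
5: fault, evict 4, frames (3 7 5)
4: fault, evict 7, frames (3 5 4)
5: hit
3: hit
5: hit
9: fault, evict 4, frames (3 5 9)
3: hit

{3, 5, 9}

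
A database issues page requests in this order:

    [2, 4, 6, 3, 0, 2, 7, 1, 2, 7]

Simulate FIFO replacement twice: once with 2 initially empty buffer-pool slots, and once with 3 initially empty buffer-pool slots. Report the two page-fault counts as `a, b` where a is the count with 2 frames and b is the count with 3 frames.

2 frames: F F F F F F F F F F → 10 faults.
3 frames: F F F F F F F F . . → 8 faults.
8 < 10: adding a frame reduced faults, as is typical.

10, 8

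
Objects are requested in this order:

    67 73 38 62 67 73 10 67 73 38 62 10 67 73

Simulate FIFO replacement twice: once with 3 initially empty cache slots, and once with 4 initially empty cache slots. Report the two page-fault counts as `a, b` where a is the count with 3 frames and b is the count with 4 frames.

11, 12

3 frames: F F F F F F F . . F F . F F → 11 faults.
4 frames: F F F F . . F F F F F F F F → 12 faults.
12 > 11: adding a frame increased faults — Belady's anomaly.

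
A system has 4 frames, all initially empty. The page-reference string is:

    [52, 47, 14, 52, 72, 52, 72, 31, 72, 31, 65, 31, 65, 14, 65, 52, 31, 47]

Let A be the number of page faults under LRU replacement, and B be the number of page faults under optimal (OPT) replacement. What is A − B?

2

Under LRU: F F F . F . . F . . F . . F . F . F → 9 faults.
Under OPT: F F F . F . . F . . F . . . . . . F → 7 faults.
A − B = 9 − 7 = 2.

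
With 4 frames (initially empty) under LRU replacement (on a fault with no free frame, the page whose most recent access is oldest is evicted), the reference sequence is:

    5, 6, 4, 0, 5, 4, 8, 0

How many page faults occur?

5 -> miss, frames {5}
6 -> miss, frames {5,6}
4 -> miss, frames {5,6,4}
0 -> miss, frames {5,6,4,0}
5 -> hit
4 -> hit
8 -> miss, evict 6, frames {0,5,4,8}
0 -> hit
Page faults: 5.

5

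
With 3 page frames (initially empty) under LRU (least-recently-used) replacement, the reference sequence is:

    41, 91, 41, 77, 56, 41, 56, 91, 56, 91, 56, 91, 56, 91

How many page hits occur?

9

41 -> miss, frames [41]
91 -> miss, frames [41, 91]
41 -> hit
77 -> miss, frames [91, 41, 77]
56 -> miss, evict 91, frames [41, 77, 56]
41 -> hit
56 -> hit
91 -> miss, evict 77, frames [41, 56, 91]
56 -> hit
91 -> hit
56 -> hit
91 -> hit
56 -> hit
91 -> hit
Hits: 9.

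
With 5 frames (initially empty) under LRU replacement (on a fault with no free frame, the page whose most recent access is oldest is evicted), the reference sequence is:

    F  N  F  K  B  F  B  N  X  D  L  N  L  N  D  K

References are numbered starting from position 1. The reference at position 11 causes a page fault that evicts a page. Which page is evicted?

pos 1: F -> miss, frames {F}
pos 2: N -> miss, frames {F,N}
pos 3: F -> hit
pos 4: K -> miss, frames {N,F,K}
pos 5: B -> miss, frames {N,F,K,B}
pos 6: F -> hit
pos 7: B -> hit
pos 8: N -> hit
pos 9: X -> miss, frames {K,F,B,N,X}
pos 10: D -> miss, evict K, frames {F,B,N,X,D}
pos 11: L -> miss, evict F, frames {B,N,X,D,L}
At position 11, page F is evicted.

F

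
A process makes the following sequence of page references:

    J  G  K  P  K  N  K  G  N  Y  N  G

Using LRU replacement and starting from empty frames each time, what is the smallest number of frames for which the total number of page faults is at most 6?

f=1: 12 faults
f=2: 9 faults
f=3: 7 faults
f=4: 6 faults
f=5: 6 faults
f=6: 6 faults
Smallest f with faults ≤ 6 is 4.

4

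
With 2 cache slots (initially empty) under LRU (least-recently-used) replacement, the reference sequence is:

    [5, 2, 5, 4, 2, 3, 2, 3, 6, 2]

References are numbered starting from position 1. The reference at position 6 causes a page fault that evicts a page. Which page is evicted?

4

pos 1: 5 -> fault, frames (5)
pos 2: 2 -> fault, frames (5 2)
pos 3: 5 -> hit
pos 4: 4 -> fault, evict 2, frames (5 4)
pos 5: 2 -> fault, evict 5, frames (4 2)
pos 6: 3 -> fault, evict 4, frames (2 3)
At position 6, page 4 is evicted.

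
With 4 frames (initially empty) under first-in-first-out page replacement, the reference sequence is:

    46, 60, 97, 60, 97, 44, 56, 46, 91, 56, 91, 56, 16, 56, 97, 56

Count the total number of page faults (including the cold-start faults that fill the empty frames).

46 -> fault, frames [46]
60 -> fault, frames [46, 60]
97 -> fault, frames [46, 60, 97]
60 -> hit
97 -> hit
44 -> fault, frames [46, 60, 97, 44]
56 -> fault, evict 46, frames [60, 97, 44, 56]
46 -> fault, evict 60, frames [97, 44, 56, 46]
91 -> fault, evict 97, frames [44, 56, 46, 91]
56 -> hit
91 -> hit
56 -> hit
16 -> fault, evict 44, frames [56, 46, 91, 16]
56 -> hit
97 -> fault, evict 56, frames [46, 91, 16, 97]
56 -> fault, evict 46, frames [91, 16, 97, 56]
Page faults: 10.

10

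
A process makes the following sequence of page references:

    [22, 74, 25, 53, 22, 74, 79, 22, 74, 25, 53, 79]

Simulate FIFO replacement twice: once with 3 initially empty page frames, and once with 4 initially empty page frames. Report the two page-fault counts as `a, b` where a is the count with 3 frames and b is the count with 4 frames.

3 frames: F F F F F F F . . F F . → 9 faults.
4 frames: F F F F . . F F F F F F → 10 faults.
10 > 9: adding a frame increased faults — Belady's anomaly.

9, 10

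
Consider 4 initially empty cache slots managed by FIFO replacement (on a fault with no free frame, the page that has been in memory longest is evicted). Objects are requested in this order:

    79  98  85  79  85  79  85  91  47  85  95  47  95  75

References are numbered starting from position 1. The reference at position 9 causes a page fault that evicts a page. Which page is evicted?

79

pos 1: 79 -> miss, frames (79)
pos 2: 98 -> miss, frames (79 98)
pos 3: 85 -> miss, frames (79 98 85)
pos 4: 79 -> hit
pos 5: 85 -> hit
pos 6: 79 -> hit
pos 7: 85 -> hit
pos 8: 91 -> miss, frames (79 98 85 91)
pos 9: 47 -> miss, evict 79, frames (98 85 91 47)
At position 9, page 79 is evicted.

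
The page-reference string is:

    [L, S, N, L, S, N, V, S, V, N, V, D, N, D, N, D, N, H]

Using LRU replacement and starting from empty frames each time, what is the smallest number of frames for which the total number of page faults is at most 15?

2

f=1: 18 faults
f=2: 12 faults
f=3: 6 faults
f=4: 6 faults
f=5: 6 faults
f=6: 6 faults
Smallest f with faults ≤ 15 is 2.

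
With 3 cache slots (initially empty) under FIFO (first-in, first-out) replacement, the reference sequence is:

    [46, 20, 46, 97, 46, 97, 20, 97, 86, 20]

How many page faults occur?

46 → miss, frames [46]
20 → miss, frames [46, 20]
46 → hit
97 → miss, frames [46, 20, 97]
46 → hit
97 → hit
20 → hit
97 → hit
86 → miss, evict 46, frames [20, 97, 86]
20 → hit
Page faults: 4.

4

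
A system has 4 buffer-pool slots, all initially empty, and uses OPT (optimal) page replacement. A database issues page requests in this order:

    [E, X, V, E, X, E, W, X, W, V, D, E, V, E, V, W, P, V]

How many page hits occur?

12

E -> miss, frames {E}
X -> miss, frames {E,X}
V -> miss, frames {E,X,V}
E -> hit
X -> hit
E -> hit
W -> miss, frames {E,X,V,W}
X -> hit
W -> hit
V -> hit
D -> miss, evict X, frames {E,V,W,D}
E -> hit
V -> hit
E -> hit
V -> hit
W -> hit
P -> miss, evict D, frames {E,V,W,P}
V -> hit
Hits: 12.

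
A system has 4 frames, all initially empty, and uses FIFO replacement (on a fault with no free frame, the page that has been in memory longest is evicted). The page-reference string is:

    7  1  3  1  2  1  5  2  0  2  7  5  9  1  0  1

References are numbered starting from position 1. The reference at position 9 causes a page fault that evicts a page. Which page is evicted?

1

pos 1: 7 → miss, frames [7]
pos 2: 1 → miss, frames [7, 1]
pos 3: 3 → miss, frames [7, 1, 3]
pos 4: 1 → hit
pos 5: 2 → miss, frames [7, 1, 3, 2]
pos 6: 1 → hit
pos 7: 5 → miss, evict 7, frames [1, 3, 2, 5]
pos 8: 2 → hit
pos 9: 0 → miss, evict 1, frames [3, 2, 5, 0]
At position 9, page 1 is evicted.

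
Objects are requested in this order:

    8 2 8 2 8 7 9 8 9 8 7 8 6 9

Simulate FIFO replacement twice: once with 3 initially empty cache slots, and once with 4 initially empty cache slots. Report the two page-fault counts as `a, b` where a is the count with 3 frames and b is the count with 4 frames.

6, 5

3 frames: F F . . . F F F . . . . F . → 6 faults.
4 frames: F F . . . F F . . . . . F . → 5 faults.
5 < 6: adding a frame reduced faults, as is typical.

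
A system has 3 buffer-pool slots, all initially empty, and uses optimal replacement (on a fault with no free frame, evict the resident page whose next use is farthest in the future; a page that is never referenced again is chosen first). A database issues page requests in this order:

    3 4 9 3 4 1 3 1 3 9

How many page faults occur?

4

3: fault, frames [3]
4: fault, frames [3, 4]
9: fault, frames [3, 4, 9]
3: hit
4: hit
1: fault, evict 4, frames [3, 9, 1]
3: hit
1: hit
3: hit
9: hit
Page faults: 4.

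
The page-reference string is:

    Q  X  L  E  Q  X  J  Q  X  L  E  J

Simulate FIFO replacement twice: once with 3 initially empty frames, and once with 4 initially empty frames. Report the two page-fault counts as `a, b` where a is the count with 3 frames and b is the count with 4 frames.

3 frames: F F F F F F F . . F F . → 9 faults.
4 frames: F F F F . . F F F F F F → 10 faults.
10 > 9: adding a frame increased faults — Belady's anomaly.

9, 10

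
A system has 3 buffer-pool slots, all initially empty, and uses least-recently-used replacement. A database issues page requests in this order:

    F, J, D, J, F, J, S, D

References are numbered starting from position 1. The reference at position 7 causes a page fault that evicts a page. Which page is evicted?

D

pos 1: F -> fault, frames [F]
pos 2: J -> fault, frames [F, J]
pos 3: D -> fault, frames [F, J, D]
pos 4: J -> hit
pos 5: F -> hit
pos 6: J -> hit
pos 7: S -> fault, evict D, frames [F, J, S]
At position 7, page D is evicted.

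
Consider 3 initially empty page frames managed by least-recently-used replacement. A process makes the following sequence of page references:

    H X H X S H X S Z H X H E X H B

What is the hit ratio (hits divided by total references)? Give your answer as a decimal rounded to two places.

H -> fault, frames (H)
X -> fault, frames (H X)
H -> hit
X -> hit
S -> fault, frames (H X S)
H -> hit
X -> hit
S -> hit
Z -> fault, evict H, frames (X S Z)
H -> fault, evict X, frames (S Z H)
X -> fault, evict S, frames (Z H X)
H -> hit
E -> fault, evict Z, frames (X H E)
X -> hit
H -> hit
B -> fault, evict E, frames (X H B)
Hits: 8 of 16 references → 8/16 = 0.5000.

0.50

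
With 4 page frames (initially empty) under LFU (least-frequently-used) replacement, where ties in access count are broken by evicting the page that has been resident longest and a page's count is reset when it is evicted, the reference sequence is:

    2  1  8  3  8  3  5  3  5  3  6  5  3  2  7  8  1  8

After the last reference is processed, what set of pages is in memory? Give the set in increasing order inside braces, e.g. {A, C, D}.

{1, 3, 5, 8}

2 → fault, frames {2}
1 → fault, frames {2,1}
8 → fault, frames {2,1,8}
3 → fault, frames {2,1,8,3}
8 → hit
3 → hit
5 → fault, evict 2, frames {1,8,3,5}
3 → hit
5 → hit
3 → hit
6 → fault, evict 1, frames {8,3,5,6}
5 → hit
3 → hit
2 → fault, evict 6, frames {8,3,5,2}
7 → fault, evict 2, frames {8,3,5,7}
8 → hit
1 → fault, evict 7, frames {8,3,5,1}
8 → hit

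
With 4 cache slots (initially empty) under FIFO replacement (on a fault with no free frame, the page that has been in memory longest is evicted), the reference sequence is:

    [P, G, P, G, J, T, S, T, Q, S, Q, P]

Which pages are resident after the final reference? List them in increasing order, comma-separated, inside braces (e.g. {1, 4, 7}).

P -> miss, frames [P]
G -> miss, frames [P, G]
P -> hit
G -> hit
J -> miss, frames [P, G, J]
T -> miss, frames [P, G, J, T]
S -> miss, evict P, frames [G, J, T, S]
T -> hit
Q -> miss, evict G, frames [J, T, S, Q]
S -> hit
Q -> hit
P -> miss, evict J, frames [T, S, Q, P]

{P, Q, S, T}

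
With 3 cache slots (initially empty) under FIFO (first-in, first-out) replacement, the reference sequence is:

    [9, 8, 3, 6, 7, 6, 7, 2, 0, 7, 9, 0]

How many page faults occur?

8

9 -> miss, frames {9}
8 -> miss, frames {9,8}
3 -> miss, frames {9,8,3}
6 -> miss, evict 9, frames {8,3,6}
7 -> miss, evict 8, frames {3,6,7}
6 -> hit
7 -> hit
2 -> miss, evict 3, frames {6,7,2}
0 -> miss, evict 6, frames {7,2,0}
7 -> hit
9 -> miss, evict 7, frames {2,0,9}
0 -> hit
Page faults: 8.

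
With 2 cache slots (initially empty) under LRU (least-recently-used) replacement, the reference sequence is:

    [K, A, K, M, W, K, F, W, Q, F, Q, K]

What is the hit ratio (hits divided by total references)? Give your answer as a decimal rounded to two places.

K → miss, frames (K)
A → miss, frames (K A)
K → hit
M → miss, evict A, frames (K M)
W → miss, evict K, frames (M W)
K → miss, evict M, frames (W K)
F → miss, evict W, frames (K F)
W → miss, evict K, frames (F W)
Q → miss, evict F, frames (W Q)
F → miss, evict W, frames (Q F)
Q → hit
K → miss, evict F, frames (Q K)
Hits: 2 of 12 references → 2/12 = 0.1667.

0.17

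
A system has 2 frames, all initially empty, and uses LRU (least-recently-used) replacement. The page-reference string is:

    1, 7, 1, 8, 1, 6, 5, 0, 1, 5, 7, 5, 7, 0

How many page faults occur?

10

1 -> miss, frames {1}
7 -> miss, frames {1,7}
1 -> hit
8 -> miss, evict 7, frames {1,8}
1 -> hit
6 -> miss, evict 8, frames {1,6}
5 -> miss, evict 1, frames {6,5}
0 -> miss, evict 6, frames {5,0}
1 -> miss, evict 5, frames {0,1}
5 -> miss, evict 0, frames {1,5}
7 -> miss, evict 1, frames {5,7}
5 -> hit
7 -> hit
0 -> miss, evict 5, frames {7,0}
Page faults: 10.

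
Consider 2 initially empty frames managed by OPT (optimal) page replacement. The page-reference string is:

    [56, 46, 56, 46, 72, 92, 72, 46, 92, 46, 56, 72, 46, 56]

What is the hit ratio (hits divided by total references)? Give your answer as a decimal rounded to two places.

0.43

56: miss, frames [56]
46: miss, frames [56, 46]
56: hit
46: hit
72: miss, evict 56, frames [46, 72]
92: miss, evict 46, frames [72, 92]
72: hit
46: miss, evict 72, frames [92, 46]
92: hit
46: hit
56: miss, evict 92, frames [46, 56]
72: miss, evict 56, frames [46, 72]
46: hit
56: miss, evict 72, frames [46, 56]
Hits: 6 of 14 references → 6/14 = 0.4286.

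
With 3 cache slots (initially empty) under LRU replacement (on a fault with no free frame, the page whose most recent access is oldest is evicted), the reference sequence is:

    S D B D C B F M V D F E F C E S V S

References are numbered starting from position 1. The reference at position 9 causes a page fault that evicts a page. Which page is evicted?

B

pos 1: S: miss, frames {S}
pos 2: D: miss, frames {S,D}
pos 3: B: miss, frames {S,D,B}
pos 4: D: hit
pos 5: C: miss, evict S, frames {B,D,C}
pos 6: B: hit
pos 7: F: miss, evict D, frames {C,B,F}
pos 8: M: miss, evict C, frames {B,F,M}
pos 9: V: miss, evict B, frames {F,M,V}
At position 9, page B is evicted.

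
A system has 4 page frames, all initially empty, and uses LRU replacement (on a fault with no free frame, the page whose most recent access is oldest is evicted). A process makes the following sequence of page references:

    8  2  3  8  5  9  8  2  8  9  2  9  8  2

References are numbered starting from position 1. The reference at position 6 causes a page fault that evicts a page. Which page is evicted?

pos 1: 8 -> fault, frames (8)
pos 2: 2 -> fault, frames (8 2)
pos 3: 3 -> fault, frames (8 2 3)
pos 4: 8 -> hit
pos 5: 5 -> fault, frames (2 3 8 5)
pos 6: 9 -> fault, evict 2, frames (3 8 5 9)
At position 6, page 2 is evicted.

2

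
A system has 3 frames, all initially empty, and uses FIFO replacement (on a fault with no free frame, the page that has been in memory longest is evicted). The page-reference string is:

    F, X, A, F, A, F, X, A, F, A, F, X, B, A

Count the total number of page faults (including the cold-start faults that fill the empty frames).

F: miss, frames (F)
X: miss, frames (F X)
A: miss, frames (F X A)
F: hit
A: hit
F: hit
X: hit
A: hit
F: hit
A: hit
F: hit
X: hit
B: miss, evict F, frames (X A B)
A: hit
Page faults: 4.

4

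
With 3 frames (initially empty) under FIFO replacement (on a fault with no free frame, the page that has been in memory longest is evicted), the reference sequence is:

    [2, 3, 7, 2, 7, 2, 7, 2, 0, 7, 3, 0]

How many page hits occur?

2: fault, frames [2]
3: fault, frames [2, 3]
7: fault, frames [2, 3, 7]
2: hit
7: hit
2: hit
7: hit
2: hit
0: fault, evict 2, frames [3, 7, 0]
7: hit
3: hit
0: hit
Hits: 8.

8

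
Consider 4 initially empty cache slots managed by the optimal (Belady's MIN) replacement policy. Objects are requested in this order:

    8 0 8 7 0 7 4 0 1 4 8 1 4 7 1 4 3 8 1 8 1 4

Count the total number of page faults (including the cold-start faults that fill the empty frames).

8: miss, frames (8)
0: miss, frames (8 0)
8: hit
7: miss, frames (8 0 7)
0: hit
7: hit
4: miss, frames (8 0 7 4)
0: hit
1: miss, evict 0, frames (8 7 4 1)
4: hit
8: hit
1: hit
4: hit
7: hit
1: hit
4: hit
3: miss, evict 7, frames (8 4 1 3)
8: hit
1: hit
8: hit
1: hit
4: hit
Page faults: 6.

6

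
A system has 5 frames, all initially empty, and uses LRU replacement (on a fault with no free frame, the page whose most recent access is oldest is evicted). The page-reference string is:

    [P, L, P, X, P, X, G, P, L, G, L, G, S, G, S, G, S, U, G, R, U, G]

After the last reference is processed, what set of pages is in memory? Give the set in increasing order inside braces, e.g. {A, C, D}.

{G, L, R, S, U}

P → fault, frames [P]
L → fault, frames [P, L]
P → hit
X → fault, frames [L, P, X]
P → hit
X → hit
G → fault, frames [L, P, X, G]
P → hit
L → hit
G → hit
L → hit
G → hit
S → fault, frames [X, P, L, G, S]
G → hit
S → hit
G → hit
S → hit
U → fault, evict X, frames [P, L, G, S, U]
G → hit
R → fault, evict P, frames [L, S, U, G, R]
U → hit
G → hit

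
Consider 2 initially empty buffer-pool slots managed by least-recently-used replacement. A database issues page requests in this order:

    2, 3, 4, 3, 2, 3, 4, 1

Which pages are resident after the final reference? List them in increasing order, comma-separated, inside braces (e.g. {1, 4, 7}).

{1, 4}

2 → miss, frames [2]
3 → miss, frames [2, 3]
4 → miss, evict 2, frames [3, 4]
3 → hit
2 → miss, evict 4, frames [3, 2]
3 → hit
4 → miss, evict 2, frames [3, 4]
1 → miss, evict 3, frames [4, 1]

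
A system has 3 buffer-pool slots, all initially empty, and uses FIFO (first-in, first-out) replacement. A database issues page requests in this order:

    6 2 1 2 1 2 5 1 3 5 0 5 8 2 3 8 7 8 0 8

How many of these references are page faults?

12

6 → miss, frames (6)
2 → miss, frames (6 2)
1 → miss, frames (6 2 1)
2 → hit
1 → hit
2 → hit
5 → miss, evict 6, frames (2 1 5)
1 → hit
3 → miss, evict 2, frames (1 5 3)
5 → hit
0 → miss, evict 1, frames (5 3 0)
5 → hit
8 → miss, evict 5, frames (3 0 8)
2 → miss, evict 3, frames (0 8 2)
3 → miss, evict 0, frames (8 2 3)
8 → hit
7 → miss, evict 8, frames (2 3 7)
8 → miss, evict 2, frames (3 7 8)
0 → miss, evict 3, frames (7 8 0)
8 → hit
Page faults: 12.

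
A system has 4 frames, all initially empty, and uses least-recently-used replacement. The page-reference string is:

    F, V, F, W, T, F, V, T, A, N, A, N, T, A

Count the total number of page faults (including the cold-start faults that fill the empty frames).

6

F -> miss, frames [F]
V -> miss, frames [F, V]
F -> hit
W -> miss, frames [V, F, W]
T -> miss, frames [V, F, W, T]
F -> hit
V -> hit
T -> hit
A -> miss, evict W, frames [F, V, T, A]
N -> miss, evict F, frames [V, T, A, N]
A -> hit
N -> hit
T -> hit
A -> hit
Page faults: 6.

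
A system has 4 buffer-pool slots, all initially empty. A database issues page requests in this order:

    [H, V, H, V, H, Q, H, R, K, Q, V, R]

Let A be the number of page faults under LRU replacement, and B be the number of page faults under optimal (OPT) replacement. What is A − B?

Under LRU: F F . . . F . F F . F . → 6 faults.
Under OPT: F F . . . F . F F . . . → 5 faults.
A − B = 6 − 5 = 1.

1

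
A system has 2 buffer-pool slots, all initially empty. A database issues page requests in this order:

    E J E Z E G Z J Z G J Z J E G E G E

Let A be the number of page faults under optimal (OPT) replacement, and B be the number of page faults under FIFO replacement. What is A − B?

-3

Under OPT: F F . F . F . F . F . F . F F . . . → 9 faults.
Under FIFO: F F . F F F F F . F . F F F F . . . → 12 faults.
A − B = 9 − 12 = -3.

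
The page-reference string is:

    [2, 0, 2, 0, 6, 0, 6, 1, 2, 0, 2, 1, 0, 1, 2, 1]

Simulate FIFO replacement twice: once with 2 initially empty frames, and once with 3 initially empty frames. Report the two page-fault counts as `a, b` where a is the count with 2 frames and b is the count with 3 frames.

2 frames: F F . . F . . F F F . F . . F . → 8 faults.
3 frames: F F . . F . . F F F . . . . . . → 6 faults.
6 < 8: adding a frame reduced faults, as is typical.

8, 6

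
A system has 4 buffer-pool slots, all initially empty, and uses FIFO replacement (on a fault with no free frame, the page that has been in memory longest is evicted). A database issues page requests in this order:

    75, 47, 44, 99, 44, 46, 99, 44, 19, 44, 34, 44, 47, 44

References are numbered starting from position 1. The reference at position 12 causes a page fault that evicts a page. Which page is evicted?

99

pos 1: 75: fault, frames (75)
pos 2: 47: fault, frames (75 47)
pos 3: 44: fault, frames (75 47 44)
pos 4: 99: fault, frames (75 47 44 99)
pos 5: 44: hit
pos 6: 46: fault, evict 75, frames (47 44 99 46)
pos 7: 99: hit
pos 8: 44: hit
pos 9: 19: fault, evict 47, frames (44 99 46 19)
pos 10: 44: hit
pos 11: 34: fault, evict 44, frames (99 46 19 34)
pos 12: 44: fault, evict 99, frames (46 19 34 44)
At position 12, page 99 is evicted.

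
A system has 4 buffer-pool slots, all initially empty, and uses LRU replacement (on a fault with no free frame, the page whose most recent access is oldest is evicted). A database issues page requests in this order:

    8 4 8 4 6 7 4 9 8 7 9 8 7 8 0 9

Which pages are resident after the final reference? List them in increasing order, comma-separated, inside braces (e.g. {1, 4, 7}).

8 -> fault, frames (8)
4 -> fault, frames (8 4)
8 -> hit
4 -> hit
6 -> fault, frames (8 4 6)
7 -> fault, frames (8 4 6 7)
4 -> hit
9 -> fault, evict 8, frames (6 7 4 9)
8 -> fault, evict 6, frames (7 4 9 8)
7 -> hit
9 -> hit
8 -> hit
7 -> hit
8 -> hit
0 -> fault, evict 4, frames (9 7 8 0)
9 -> hit

{0, 7, 8, 9}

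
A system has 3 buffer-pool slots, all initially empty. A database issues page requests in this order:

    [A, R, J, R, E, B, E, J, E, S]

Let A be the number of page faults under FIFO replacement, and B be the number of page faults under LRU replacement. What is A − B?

Under FIFO: F F F . F F . . . F → 6 faults.
Under LRU: F F F . F F . F . F → 7 faults.
A − B = 6 − 7 = -1.

-1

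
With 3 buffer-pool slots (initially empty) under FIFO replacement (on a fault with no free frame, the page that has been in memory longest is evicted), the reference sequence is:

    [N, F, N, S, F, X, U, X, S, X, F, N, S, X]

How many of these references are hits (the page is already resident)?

5

N: miss, frames {N}
F: miss, frames {N,F}
N: hit
S: miss, frames {N,F,S}
F: hit
X: miss, evict N, frames {F,S,X}
U: miss, evict F, frames {S,X,U}
X: hit
S: hit
X: hit
F: miss, evict S, frames {X,U,F}
N: miss, evict X, frames {U,F,N}
S: miss, evict U, frames {F,N,S}
X: miss, evict F, frames {N,S,X}
Hits: 5.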